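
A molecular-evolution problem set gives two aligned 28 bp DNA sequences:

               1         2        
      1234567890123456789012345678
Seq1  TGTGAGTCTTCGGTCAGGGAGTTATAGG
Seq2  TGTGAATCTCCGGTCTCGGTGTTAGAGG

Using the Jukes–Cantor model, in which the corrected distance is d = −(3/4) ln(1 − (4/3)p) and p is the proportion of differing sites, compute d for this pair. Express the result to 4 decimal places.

Mismatches occur at site 6 (G→A), site 10 (T→C), site 16 (A→T), site 17 (G→C), site 20 (A→T), site 25 (T→G).
p = 6/28 = 0.214286.
d = −0.75 · ln(1 − (4/3)·0.214286) = −0.75 · ln(0.714285) = −0.75 · (-0.336473) = 0.2524.

0.2524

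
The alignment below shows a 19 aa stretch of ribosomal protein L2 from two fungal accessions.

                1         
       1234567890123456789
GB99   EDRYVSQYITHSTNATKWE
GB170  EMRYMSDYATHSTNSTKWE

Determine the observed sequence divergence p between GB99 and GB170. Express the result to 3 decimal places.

The sequences differ at positions 2 (D/M), 5 (V/M), 7 (Q/D), 9 (I/A), 15 (A/S).
There are 5 differences over 19 sites, so p = 5/19 = 0.263.

0.263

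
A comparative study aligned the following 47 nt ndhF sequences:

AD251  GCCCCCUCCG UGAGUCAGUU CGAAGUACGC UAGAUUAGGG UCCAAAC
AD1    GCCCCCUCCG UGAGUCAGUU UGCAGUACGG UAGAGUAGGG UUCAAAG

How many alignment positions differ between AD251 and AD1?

6

The sequences differ at positions 21 (C/U), 23 (A/C), 30 (C/G), 35 (U/G), 42 (C/U), 47 (C/G).
That gives 6 mismatches out of 47 aligned sites, so the Hamming distance is 6.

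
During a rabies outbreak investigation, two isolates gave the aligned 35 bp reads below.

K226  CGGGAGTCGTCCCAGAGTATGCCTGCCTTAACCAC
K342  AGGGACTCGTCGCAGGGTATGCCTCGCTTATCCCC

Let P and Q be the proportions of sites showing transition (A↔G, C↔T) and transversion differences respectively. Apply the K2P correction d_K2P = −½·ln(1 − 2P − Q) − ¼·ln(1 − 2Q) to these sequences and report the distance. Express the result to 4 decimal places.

0.2763

The sequences differ at positions 1 (C/A, transversion), 6 (G/C, transversion), 12 (C/G, transversion), 16 (A/G, transition), 25 (G/C, transversion), 26 (C/G, transversion), 31 (A/T, transversion), 34 (A/C, transversion).
Of the 8 differences, 1 transition and 7 transversions over 35 sites: P = 1/35 = 0.028571, Q = 7/35 = 0.200000.
d = −0.5·ln(0.742858) − 0.25·ln(0.600000) = −0.5·(-0.297250) − 0.25·(-0.510826) = 0.2763.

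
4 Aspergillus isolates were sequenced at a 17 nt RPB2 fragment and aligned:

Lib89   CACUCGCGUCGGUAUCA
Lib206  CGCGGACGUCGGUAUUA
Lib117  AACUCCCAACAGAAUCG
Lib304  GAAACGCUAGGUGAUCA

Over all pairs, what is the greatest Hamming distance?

Pairwise Hamming distances:
  Lib89 vs Lib206: 5
  Lib89 vs Lib117: 7
  Lib89 vs Lib304: 8
  Lib206 vs Lib117: 11
  Lib206 vs Lib304: 12
  Lib117 vs Lib304: 10
The largest is 12, between Lib206 and Lib304.

12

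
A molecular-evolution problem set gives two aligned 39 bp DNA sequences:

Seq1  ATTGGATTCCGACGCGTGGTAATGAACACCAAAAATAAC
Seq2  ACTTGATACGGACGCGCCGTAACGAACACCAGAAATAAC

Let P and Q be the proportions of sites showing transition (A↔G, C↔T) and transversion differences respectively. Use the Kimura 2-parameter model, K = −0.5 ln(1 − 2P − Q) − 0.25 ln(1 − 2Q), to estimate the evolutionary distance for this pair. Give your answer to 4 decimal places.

0.2413

Differing sites — 2:T/C (Ti); 4:G/T (Tv); 8:T/A (Tv); 10:C/G (Tv); 17:T/C (Ti); 18:G/C (Tv); 23:T/C (Ti); 32:A/G (Ti).
Of the 8 differences, 4 transitions and 4 transversions over 39 sites: P = 4/39 = 0.102564, Q = 4/39 = 0.102564.
d = −0.5·ln(0.692308) − 0.25·ln(0.794872) = −0.5·(-0.367724) − 0.25·(-0.229574) = 0.2413.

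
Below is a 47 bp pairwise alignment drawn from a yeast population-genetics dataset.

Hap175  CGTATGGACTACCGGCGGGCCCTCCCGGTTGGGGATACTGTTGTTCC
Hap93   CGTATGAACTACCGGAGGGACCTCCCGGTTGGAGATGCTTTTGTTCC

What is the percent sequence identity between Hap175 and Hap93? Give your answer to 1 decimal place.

Differing sites — 7:G/A; 16:C/A; 20:C/A; 33:G/A; 37:A/G; 40:G/T.
41 of the 47 sites match, so the percent identity is 41/47 × 100 = 87.2%.

87.2%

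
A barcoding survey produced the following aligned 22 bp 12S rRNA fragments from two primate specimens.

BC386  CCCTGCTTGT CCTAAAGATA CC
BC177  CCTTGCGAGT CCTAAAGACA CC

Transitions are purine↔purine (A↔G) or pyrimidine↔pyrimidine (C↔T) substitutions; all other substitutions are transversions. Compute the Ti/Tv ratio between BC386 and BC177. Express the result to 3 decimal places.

1.000

Mismatches occur at site 3 (C→T, transition), site 7 (T→G, transversion), site 8 (T→A, transversion), site 19 (T→C, transition).
Of the 4 differences, 2 transitions and 2 transversions, so Ti/Tv = 2/2 = 1.000.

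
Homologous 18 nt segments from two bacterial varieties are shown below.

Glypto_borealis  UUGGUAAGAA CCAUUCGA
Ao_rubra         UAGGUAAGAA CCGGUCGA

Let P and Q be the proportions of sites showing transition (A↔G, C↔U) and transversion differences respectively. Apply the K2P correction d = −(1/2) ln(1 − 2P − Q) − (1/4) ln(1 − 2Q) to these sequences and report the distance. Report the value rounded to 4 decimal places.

0.1885

Mismatches occur at site 2 (U↔A, transversion), site 13 (A↔G, transition), site 14 (U↔G, transversion).
Of the 3 differences, 1 transition and 2 transversions over 18 sites: P = 1/18 = 0.055556, Q = 2/18 = 0.111111.
d = −0.5·ln(0.777777) − 0.25·ln(0.777778) = −0.5·(-0.251315) − 0.25·(-0.251314) = 0.1885.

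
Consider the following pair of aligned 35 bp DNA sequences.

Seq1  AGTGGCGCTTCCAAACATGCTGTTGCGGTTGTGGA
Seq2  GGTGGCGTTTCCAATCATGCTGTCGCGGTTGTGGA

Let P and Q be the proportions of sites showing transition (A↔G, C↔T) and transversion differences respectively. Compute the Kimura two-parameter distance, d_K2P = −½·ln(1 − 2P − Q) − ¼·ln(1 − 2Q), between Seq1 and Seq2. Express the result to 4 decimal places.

0.1263

Mismatches occur at site 1 (A/G, transition), site 8 (C/T, transition), site 15 (A/T, transversion), site 24 (T/C, transition).
Of the 4 differences, 3 transitions and 1 transversion over 35 sites: P = 3/35 = 0.085714, Q = 1/35 = 0.028571.
d = −0.5·ln(0.800001) − 0.25·ln(0.942858) = −0.5·(-0.223142) − 0.25·(-0.058840) = 0.1263.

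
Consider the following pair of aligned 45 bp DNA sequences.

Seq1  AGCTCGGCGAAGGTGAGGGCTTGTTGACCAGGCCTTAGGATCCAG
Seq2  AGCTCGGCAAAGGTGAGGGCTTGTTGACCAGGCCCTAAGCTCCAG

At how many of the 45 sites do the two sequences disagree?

The sequences differ at positions 9 (G/A), 35 (T/C), 38 (G/A), 40 (A/C).
That gives 4 mismatches out of 45 aligned sites, so the Hamming distance is 4.

4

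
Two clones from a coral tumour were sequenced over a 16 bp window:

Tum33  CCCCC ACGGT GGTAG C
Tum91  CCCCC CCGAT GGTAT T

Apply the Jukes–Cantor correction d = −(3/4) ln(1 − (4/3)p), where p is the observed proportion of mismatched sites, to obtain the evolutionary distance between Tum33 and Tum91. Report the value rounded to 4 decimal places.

Mismatches occur at site 6 (A↔C), site 9 (G↔A), site 15 (G↔T), site 16 (C↔T).
p = 4/16 = 0.250000.
d = −0.75 · ln(1 − (4/3)·0.250000) = −0.75 · ln(0.666667) = −0.75 · (-0.405465) = 0.3041.

0.3041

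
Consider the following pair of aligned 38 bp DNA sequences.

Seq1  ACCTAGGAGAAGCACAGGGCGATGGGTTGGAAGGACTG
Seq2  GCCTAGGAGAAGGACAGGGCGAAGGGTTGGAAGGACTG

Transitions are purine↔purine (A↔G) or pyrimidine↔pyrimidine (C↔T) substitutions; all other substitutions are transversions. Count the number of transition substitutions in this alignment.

The sequences differ at positions 1 (A/G, transition), 13 (C/G, transversion), 23 (T/A, transversion).
Of the 3 differences, 1 transition and 2 transversions, so the answer is 1.

1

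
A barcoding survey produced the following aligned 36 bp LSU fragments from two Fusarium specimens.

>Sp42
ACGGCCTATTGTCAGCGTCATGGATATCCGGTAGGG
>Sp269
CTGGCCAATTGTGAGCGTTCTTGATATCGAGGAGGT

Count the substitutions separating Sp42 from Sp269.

11

Mismatches occur at site 1 (A↔C), site 2 (C↔T), site 7 (T↔A), site 13 (C↔G), site 19 (C↔T), site 20 (A↔C), site 22 (G↔T), site 29 (C↔G), site 30 (G↔A), site 32 (T↔G), site 36 (G↔T).
That gives 11 mismatches out of 36 aligned sites, so the Hamming distance is 11.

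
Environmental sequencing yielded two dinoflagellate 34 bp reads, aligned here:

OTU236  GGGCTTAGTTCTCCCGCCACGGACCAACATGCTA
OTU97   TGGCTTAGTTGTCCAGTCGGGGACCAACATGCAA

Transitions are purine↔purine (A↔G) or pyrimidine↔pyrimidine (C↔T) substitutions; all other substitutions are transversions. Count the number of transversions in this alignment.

5

Differing sites — 1:G/T (Tv); 11:C/G (Tv); 15:C/A (Tv); 17:C/T (Ti); 19:A/G (Ti); 20:C/G (Tv); 33:T/A (Tv).
Of the 7 differences, 2 transitions and 5 transversions, so the answer is 5.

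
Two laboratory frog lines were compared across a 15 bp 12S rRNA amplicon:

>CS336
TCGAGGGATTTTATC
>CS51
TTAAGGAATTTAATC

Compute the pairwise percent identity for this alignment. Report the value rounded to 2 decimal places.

73.33%

The sequences differ at positions 2 (C/T), 3 (G/A), 7 (G/A), 12 (T/A).
11 of the 15 sites match, so the percent identity is 11/15 × 100 = 73.33%.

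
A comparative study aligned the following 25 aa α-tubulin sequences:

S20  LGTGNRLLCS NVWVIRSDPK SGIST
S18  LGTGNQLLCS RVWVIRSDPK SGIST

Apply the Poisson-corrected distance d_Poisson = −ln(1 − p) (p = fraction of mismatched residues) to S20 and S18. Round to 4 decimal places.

0.0834

Mismatches occur at site 6 (R→Q), site 11 (N→R).
p = 2/25 = 0.080000.
d = −ln(1 − 0.080000) = −ln(0.920000) = 0.0834.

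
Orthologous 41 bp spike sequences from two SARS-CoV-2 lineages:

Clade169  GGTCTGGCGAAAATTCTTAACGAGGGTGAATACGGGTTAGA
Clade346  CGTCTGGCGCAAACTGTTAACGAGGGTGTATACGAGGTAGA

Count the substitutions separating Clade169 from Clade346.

7

Mismatches occur at site 1 (G→C), site 10 (A→C), site 14 (T→C), site 16 (C→G), site 29 (A→T), site 35 (G→A), site 37 (T→G).
That gives 7 mismatches out of 41 aligned sites, so the Hamming distance is 7.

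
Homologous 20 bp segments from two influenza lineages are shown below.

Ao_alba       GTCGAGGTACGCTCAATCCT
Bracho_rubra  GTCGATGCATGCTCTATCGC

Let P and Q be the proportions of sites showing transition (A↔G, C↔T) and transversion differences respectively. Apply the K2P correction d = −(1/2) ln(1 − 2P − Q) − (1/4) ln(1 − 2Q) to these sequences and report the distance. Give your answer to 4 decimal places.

Differing sites — 6:G/T (Tv); 8:T/C (Ti); 10:C/T (Ti); 15:A/T (Tv); 19:C/G (Tv); 20:T/C (Ti).
Of the 6 differences, 3 transitions and 3 transversions over 20 sites: P = 3/20 = 0.150000, Q = 3/20 = 0.150000.
d = −0.5·ln(0.550000) − 0.25·ln(0.700000) = −0.5·(-0.597837) − 0.25·(-0.356675) = 0.3881.

0.3881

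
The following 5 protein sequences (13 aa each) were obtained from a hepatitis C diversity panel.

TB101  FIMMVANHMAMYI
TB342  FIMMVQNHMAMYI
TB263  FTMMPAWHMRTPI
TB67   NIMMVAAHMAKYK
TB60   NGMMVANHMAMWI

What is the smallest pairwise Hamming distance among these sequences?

Pairwise Hamming distances:
  TB101 vs TB342: 1
  TB101 vs TB263: 6
  TB101 vs TB67: 4
  TB101 vs TB60: 3
  TB342 vs TB263: 7
  TB342 vs TB67: 5
  TB342 vs TB60: 4
  TB263 vs TB67: 8
  TB263 vs TB60: 7
  TB67 vs TB60: 5
The smallest is 1, between TB101 and TB342.

1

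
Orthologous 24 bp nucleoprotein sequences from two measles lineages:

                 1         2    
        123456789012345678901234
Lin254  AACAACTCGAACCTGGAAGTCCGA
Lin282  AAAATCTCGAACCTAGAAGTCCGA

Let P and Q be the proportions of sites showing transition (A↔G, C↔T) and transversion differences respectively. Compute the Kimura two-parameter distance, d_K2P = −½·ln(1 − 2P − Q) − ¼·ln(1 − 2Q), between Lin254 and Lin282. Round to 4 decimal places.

0.1367

Differing sites — 3:C/A (Tv); 5:A/T (Tv); 15:G/A (Ti).
Of the 3 differences, 1 transition and 2 transversions over 24 sites: P = 1/24 = 0.041667, Q = 2/24 = 0.083333.
d = −0.5·ln(0.833333) − 0.25·ln(0.833334) = −0.5·(-0.182322) − 0.25·(-0.182321) = 0.1367.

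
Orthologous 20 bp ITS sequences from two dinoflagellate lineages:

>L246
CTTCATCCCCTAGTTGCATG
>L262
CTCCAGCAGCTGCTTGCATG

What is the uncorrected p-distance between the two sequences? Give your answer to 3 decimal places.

Mismatches occur at site 3 (T/C), site 6 (T/G), site 8 (C/A), site 9 (C/G), site 12 (A/G), site 13 (G/C).
There are 6 differences over 20 sites, so p = 6/20 = 0.300.

0.300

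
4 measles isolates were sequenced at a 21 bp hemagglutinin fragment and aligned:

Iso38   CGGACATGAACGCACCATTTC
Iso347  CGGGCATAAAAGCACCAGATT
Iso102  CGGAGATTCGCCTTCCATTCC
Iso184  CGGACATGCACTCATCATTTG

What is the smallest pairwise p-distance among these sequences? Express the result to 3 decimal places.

Pairwise Hamming distances:
  Iso38 vs Iso347: 6
  Iso38 vs Iso102: 8
  Iso38 vs Iso184: 4
  Iso347 vs Iso102: 13
  Iso347 vs Iso184: 9
  Iso102 vs Iso184: 9
The smallest is 4 mismatches, between Iso38 and Iso184; p = 4/21 = 0.190.

0.190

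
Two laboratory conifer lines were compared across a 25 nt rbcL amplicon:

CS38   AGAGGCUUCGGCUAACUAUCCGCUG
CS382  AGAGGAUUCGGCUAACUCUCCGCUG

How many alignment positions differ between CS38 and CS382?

2

Differing sites — 6:C/A; 18:A/C.
That gives 2 mismatches out of 25 aligned sites, so the Hamming distance is 2.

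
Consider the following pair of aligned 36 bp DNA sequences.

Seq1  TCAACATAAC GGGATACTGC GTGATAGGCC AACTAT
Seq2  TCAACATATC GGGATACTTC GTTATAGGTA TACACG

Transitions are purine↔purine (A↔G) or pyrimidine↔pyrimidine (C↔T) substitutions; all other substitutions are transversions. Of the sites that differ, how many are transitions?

1

The sequences differ at positions 9 (A/T, transversion), 19 (G/T, transversion), 23 (G/T, transversion), 29 (C/T, transition), 30 (C/A, transversion), 31 (A/T, transversion), 34 (T/A, transversion), 35 (A/C, transversion), 36 (T/G, transversion).
Of the 9 differences, 1 transition and 8 transversions, so the answer is 1.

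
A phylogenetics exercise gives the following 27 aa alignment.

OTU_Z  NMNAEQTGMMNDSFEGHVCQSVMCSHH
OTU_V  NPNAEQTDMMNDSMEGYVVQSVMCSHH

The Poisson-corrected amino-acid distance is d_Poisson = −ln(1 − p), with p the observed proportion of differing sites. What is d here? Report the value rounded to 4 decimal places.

0.2048

Mismatches occur at site 2 (M/P), site 8 (G/D), site 14 (F/M), site 17 (H/Y), site 19 (C/V).
p = 5/27 = 0.185185.
d = −ln(1 − 0.185185) = −ln(0.814815) = 0.2048.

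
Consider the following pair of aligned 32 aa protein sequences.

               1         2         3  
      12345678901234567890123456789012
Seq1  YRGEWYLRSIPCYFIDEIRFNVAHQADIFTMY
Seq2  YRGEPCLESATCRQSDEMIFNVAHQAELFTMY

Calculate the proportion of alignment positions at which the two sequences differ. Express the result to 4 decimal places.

0.3750

Mismatches occur at site 5 (W→P), site 6 (Y→C), site 8 (R→E), site 10 (I→A), site 11 (P→T), site 13 (Y→R), site 14 (F→Q), site 15 (I→S), site 18 (I→M), site 19 (R→I), site 27 (D→E), site 28 (I→L).
There are 12 differences over 32 sites, so p = 12/32 = 0.3750.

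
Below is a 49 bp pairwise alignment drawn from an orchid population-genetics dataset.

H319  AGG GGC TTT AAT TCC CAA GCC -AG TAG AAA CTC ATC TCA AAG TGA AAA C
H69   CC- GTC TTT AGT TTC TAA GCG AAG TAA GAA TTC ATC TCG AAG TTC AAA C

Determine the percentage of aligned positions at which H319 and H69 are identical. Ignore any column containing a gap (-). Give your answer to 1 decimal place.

72.3%

Excluding the 2 gap columns leaves 47 comparable sites.
Differing sites — 1:A/C; 2:G/C; 5:G/T; 11:A/G; 14:C/T; 16:C/T; 21:C/G; 27:G/A; 28:A/G; 31:C/T; 39:A/G; 44:G/T; 45:A/C.
34 of the 47 comparable sites match, so the percent identity is 34/47 × 100 = 72.3%.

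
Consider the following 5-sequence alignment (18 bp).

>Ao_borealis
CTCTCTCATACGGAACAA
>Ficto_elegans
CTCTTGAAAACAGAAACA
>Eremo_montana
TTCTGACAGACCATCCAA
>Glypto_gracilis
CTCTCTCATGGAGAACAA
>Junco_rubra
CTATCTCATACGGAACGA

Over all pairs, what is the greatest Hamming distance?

11

Pairwise Hamming distances:
  Ao_borealis vs Ficto_elegans: 7
  Ao_borealis vs Eremo_montana: 8
  Ao_borealis vs Glypto_gracilis: 3
  Ao_borealis vs Junco_rubra: 2
  Ficto_elegans vs Eremo_montana: 11
  Ficto_elegans vs Glypto_gracilis: 8
  Ficto_elegans vs Junco_rubra: 8
  Eremo_montana vs Glypto_gracilis: 10
  Eremo_montana vs Junco_rubra: 10
  Glypto_gracilis vs Junco_rubra: 5
The largest is 11, between Ficto_elegans and Eremo_montana.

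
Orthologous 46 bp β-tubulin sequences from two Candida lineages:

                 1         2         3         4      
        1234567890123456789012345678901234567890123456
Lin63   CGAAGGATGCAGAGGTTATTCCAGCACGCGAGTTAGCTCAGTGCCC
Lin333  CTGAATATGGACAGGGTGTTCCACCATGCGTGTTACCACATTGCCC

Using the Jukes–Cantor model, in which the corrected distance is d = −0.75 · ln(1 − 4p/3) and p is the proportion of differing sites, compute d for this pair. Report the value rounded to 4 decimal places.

Differing sites — 2:G/T; 3:A/G; 5:G/A; 6:G/T; 10:C/G; 12:G/C; 16:T/G; 18:A/G; 24:G/C; 27:C/T; 31:A/T; 36:G/C; 38:T/A; 41:G/T.
p = 14/46 = 0.304348.
d = −0.75 · ln(1 − (4/3)·0.304348) = −0.75 · ln(0.594203) = −0.75 · (-0.520534) = 0.3904.

0.3904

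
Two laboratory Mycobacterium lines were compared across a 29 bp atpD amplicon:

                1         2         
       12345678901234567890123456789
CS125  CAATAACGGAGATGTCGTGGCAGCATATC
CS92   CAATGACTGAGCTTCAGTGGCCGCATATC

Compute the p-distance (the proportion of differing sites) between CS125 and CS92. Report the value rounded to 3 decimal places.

0.241

The sequences differ at positions 5 (A/G), 8 (G/T), 12 (A/C), 14 (G/T), 15 (T/C), 16 (C/A), 22 (A/C).
There are 7 differences over 29 sites, so p = 7/29 = 0.241.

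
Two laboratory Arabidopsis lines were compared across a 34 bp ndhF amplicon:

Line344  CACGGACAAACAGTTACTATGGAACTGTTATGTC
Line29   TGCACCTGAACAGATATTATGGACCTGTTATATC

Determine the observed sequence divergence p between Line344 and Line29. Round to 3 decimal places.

Mismatches occur at site 1 (C/T), site 2 (A/G), site 4 (G/A), site 5 (G/C), site 6 (A/C), site 7 (C/T), site 8 (A/G), site 14 (T/A), site 17 (C/T), site 24 (A/C), site 32 (G/A).
There are 11 differences over 34 sites, so p = 11/34 = 0.324.

0.324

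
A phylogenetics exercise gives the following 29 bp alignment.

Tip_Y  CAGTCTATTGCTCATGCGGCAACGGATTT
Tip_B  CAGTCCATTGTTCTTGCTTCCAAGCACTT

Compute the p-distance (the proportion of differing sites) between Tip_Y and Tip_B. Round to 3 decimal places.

Mismatches occur at site 6 (T↔C), site 11 (C↔T), site 14 (A↔T), site 18 (G↔T), site 19 (G↔T), site 21 (A↔C), site 23 (C↔A), site 25 (G↔C), site 27 (T↔C).
There are 9 differences over 29 sites, so p = 9/29 = 0.310.

0.310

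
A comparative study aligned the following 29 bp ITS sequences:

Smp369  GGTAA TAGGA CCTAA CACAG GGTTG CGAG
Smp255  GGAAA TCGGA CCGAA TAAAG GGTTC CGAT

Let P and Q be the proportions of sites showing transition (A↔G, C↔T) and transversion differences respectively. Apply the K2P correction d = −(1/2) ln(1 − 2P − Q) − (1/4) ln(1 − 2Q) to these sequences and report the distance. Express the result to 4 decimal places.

Differing sites — 3:T/A (Tv); 7:A/C (Tv); 13:T/G (Tv); 16:C/T (Ti); 18:C/A (Tv); 25:G/C (Tv); 29:G/T (Tv).
Of the 7 differences, 1 transition and 6 transversions over 29 sites: P = 1/29 = 0.034483, Q = 6/29 = 0.206897.
d = −0.5·ln(0.724137) − 0.25·ln(0.586206) = −0.5·(-0.322775) − 0.25·(-0.534084) = 0.2949.

0.2949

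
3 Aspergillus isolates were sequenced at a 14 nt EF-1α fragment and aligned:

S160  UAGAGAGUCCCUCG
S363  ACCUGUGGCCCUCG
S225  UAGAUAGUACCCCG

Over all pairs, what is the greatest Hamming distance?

9

Pairwise Hamming distances:
  S160 vs S363: 6
  S160 vs S225: 3
  S363 vs S225: 9
The largest is 9, between S363 and S225.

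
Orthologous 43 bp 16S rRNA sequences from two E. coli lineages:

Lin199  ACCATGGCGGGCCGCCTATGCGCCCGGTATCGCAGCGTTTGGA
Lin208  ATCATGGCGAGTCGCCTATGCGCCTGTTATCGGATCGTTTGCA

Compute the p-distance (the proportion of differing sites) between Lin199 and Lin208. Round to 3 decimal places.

0.186

Mismatches occur at site 2 (C→T), site 10 (G→A), site 12 (C→T), site 25 (C→T), site 27 (G→T), site 33 (C→G), site 35 (G→T), site 42 (G→C).
There are 8 differences over 43 sites, so p = 8/43 = 0.186.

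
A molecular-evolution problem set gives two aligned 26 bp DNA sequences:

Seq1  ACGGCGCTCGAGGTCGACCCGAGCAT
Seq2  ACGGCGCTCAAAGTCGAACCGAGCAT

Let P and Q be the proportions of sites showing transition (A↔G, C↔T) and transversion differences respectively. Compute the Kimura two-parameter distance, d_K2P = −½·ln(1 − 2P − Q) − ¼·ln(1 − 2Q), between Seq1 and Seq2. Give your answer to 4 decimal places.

Differing sites — 10:G/A (Ti); 12:G/A (Ti); 18:C/A (Tv).
Of the 3 differences, 2 transitions and 1 transversion over 26 sites: P = 2/26 = 0.076923, Q = 1/26 = 0.038462.
d = −0.5·ln(0.807692) − 0.25·ln(0.923076) = −0.5·(-0.213574) − 0.25·(-0.080044) = 0.1268.

0.1268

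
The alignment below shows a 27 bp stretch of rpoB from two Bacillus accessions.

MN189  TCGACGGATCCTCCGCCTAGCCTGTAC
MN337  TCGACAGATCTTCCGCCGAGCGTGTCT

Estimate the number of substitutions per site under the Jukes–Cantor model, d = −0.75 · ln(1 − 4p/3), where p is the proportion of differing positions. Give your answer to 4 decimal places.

The sequences differ at positions 6 (G/A), 11 (C/T), 18 (T/G), 22 (C/G), 26 (A/C), 27 (C/T).
p = 6/27 = 0.222222.
d = −0.75 · ln(1 − (4/3)·0.222222) = −0.75 · ln(0.703704) = −0.75 · (-0.351397) = 0.2635.

0.2635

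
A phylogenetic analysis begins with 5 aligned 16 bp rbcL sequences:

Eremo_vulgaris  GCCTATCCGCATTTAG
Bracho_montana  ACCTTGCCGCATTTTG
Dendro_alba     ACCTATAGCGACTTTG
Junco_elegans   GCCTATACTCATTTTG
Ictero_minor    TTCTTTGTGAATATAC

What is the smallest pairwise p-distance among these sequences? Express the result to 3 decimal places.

Pairwise Hamming distances:
  Eremo_vulgaris vs Bracho_montana: 4
  Eremo_vulgaris vs Dendro_alba: 7
  Eremo_vulgaris vs Junco_elegans: 3
  Eremo_vulgaris vs Ictero_minor: 8
  Bracho_montana vs Dendro_alba: 7
  Bracho_montana vs Junco_elegans: 5
  Bracho_montana vs Ictero_minor: 9
  Dendro_alba vs Junco_elegans: 5
  Dendro_alba vs Ictero_minor: 11
  Junco_elegans vs Ictero_minor: 10
The smallest is 3 mismatches, between Eremo_vulgaris and Junco_elegans; p = 3/16 = 0.188.

0.188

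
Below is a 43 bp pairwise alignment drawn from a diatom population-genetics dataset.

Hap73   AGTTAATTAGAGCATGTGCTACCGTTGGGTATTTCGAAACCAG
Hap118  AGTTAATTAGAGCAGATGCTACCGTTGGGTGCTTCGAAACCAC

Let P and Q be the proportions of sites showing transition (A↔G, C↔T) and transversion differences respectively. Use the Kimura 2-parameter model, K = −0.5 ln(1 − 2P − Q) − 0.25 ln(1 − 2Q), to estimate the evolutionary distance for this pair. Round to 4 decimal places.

0.1273

The sequences differ at positions 15 (T/G, transversion), 16 (G/A, transition), 31 (A/G, transition), 32 (T/C, transition), 43 (G/C, transversion).
Of the 5 differences, 3 transitions and 2 transversions over 43 sites: P = 3/43 = 0.069767, Q = 2/43 = 0.046512.
d = −0.5·ln(0.813954) − 0.25·ln(0.906976) = −0.5·(-0.205851) − 0.25·(-0.097639) = 0.1273.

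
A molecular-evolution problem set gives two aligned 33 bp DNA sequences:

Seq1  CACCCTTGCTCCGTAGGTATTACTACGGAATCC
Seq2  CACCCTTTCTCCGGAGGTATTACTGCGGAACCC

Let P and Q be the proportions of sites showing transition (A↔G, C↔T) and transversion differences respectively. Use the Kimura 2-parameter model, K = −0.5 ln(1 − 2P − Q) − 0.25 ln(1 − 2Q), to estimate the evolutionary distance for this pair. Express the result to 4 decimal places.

Mismatches occur at site 8 (G→T, transversion), site 14 (T→G, transversion), site 25 (A→G, transition), site 31 (T→C, transition).
Of the 4 differences, 2 transitions and 2 transversions over 33 sites: P = 2/33 = 0.060606, Q = 2/33 = 0.060606.
d = −0.5·ln(0.818182) − 0.25·ln(0.878788) = −0.5·(-0.200670) − 0.25·(-0.129212) = 0.1326.

0.1326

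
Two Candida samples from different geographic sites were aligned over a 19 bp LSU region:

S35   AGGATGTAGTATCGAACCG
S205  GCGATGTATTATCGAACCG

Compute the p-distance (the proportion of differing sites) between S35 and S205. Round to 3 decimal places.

0.158

Mismatches occur at site 1 (A↔G), site 2 (G↔C), site 9 (G↔T).
There are 3 differences over 19 sites, so p = 3/19 = 0.158.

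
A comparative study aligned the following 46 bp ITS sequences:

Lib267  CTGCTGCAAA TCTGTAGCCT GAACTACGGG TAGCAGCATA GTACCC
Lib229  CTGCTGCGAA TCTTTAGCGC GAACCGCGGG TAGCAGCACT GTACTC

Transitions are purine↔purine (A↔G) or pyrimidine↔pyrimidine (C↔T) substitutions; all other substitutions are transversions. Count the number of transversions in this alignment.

Differing sites — 8:A/G (Ti); 14:G/T (Tv); 19:C/G (Tv); 20:T/C (Ti); 25:T/C (Ti); 26:A/G (Ti); 39:T/C (Ti); 40:A/T (Tv); 45:C/T (Ti).
Of the 9 differences, 6 transitions and 3 transversions, so the answer is 3.

3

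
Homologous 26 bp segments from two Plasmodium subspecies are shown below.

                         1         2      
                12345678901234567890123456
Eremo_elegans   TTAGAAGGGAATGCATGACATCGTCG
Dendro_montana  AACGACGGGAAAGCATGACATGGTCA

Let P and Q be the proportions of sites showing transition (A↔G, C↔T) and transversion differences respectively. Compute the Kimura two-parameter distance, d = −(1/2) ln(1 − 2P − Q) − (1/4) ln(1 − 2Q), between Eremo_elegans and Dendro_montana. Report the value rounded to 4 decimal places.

0.3386

Mismatches occur at site 1 (T→A, transversion), site 2 (T→A, transversion), site 3 (A→C, transversion), site 6 (A→C, transversion), site 12 (T→A, transversion), site 22 (C→G, transversion), site 26 (G→A, transition).
Of the 7 differences, 1 transition and 6 transversions over 26 sites: P = 1/26 = 0.038462, Q = 6/26 = 0.230769.
d = −0.5·ln(0.692307) − 0.25·ln(0.538462) = −0.5·(-0.367726) − 0.25·(-0.619038) = 0.3386.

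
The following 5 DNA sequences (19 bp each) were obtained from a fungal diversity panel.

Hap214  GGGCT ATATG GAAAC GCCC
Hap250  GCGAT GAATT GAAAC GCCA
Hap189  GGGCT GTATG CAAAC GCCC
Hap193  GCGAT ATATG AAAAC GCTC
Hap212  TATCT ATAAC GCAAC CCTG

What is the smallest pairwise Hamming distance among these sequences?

Pairwise Hamming distances:
  Hap214 vs Hap250: 6
  Hap214 vs Hap189: 2
  Hap214 vs Hap193: 4
  Hap214 vs Hap212: 9
  Hap250 vs Hap189: 6
  Hap250 vs Hap193: 6
  Hap250 vs Hap212: 12
  Hap189 vs Hap193: 5
  Hap189 vs Hap212: 11
  Hap193 vs Hap212: 10
The smallest is 2, between Hap214 and Hap189.

2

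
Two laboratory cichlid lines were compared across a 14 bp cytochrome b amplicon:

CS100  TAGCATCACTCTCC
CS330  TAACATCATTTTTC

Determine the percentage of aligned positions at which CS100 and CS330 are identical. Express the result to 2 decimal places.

71.43%

Mismatches occur at site 3 (G→A), site 9 (C→T), site 11 (C→T), site 13 (C→T).
10 of the 14 sites match, so the percent identity is 10/14 × 100 = 71.43%.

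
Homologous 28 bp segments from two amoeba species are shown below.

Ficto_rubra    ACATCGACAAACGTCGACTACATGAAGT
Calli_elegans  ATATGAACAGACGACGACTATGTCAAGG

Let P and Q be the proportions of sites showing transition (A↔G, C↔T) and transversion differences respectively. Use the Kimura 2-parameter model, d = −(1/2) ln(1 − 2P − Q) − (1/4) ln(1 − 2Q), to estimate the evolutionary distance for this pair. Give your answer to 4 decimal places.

0.4307

The sequences differ at positions 2 (C/T, transition), 5 (C/G, transversion), 6 (G/A, transition), 10 (A/G, transition), 14 (T/A, transversion), 21 (C/T, transition), 22 (A/G, transition), 24 (G/C, transversion), 28 (T/G, transversion).
Of the 9 differences, 5 transitions and 4 transversions over 28 sites: P = 5/28 = 0.178571, Q = 4/28 = 0.142857.
d = −0.5·ln(0.500001) − 0.25·ln(0.714286) = −0.5·(-0.693145) − 0.25·(-0.336472) = 0.4307.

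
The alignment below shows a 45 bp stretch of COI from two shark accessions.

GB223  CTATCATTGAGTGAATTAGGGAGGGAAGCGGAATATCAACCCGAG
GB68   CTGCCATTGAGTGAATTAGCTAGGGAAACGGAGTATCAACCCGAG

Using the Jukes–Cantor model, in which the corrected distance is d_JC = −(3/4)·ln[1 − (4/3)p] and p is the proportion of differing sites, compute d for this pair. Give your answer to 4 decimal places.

Mismatches occur at site 3 (A/G), site 4 (T/C), site 20 (G/C), site 21 (G/T), site 28 (G/A), site 33 (A/G).
p = 6/45 = 0.133333.
d = −0.75 · ln(1 − (4/3)·0.133333) = −0.75 · ln(0.822223) = −0.75 · (-0.195744) = 0.1468.

0.1468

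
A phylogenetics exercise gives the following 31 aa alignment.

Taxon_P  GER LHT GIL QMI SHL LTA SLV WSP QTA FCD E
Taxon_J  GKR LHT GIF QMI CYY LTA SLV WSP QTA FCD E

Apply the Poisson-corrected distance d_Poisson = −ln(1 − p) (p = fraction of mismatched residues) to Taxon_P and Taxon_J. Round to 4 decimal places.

Mismatches occur at site 2 (E/K), site 9 (L/F), site 13 (S/C), site 14 (H/Y), site 15 (L/Y).
p = 5/31 = 0.161290.
d = −ln(1 − 0.161290) = −ln(0.838710) = 0.1759.

0.1759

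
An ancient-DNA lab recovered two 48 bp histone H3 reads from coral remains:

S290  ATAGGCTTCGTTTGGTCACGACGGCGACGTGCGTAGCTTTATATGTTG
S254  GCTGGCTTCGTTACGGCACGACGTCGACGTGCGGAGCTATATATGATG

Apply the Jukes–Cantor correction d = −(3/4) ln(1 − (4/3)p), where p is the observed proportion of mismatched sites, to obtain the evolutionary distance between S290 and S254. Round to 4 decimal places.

Differing sites — 1:A/G; 2:T/C; 3:A/T; 13:T/A; 14:G/C; 16:T/G; 24:G/T; 34:T/G; 39:T/A; 46:T/A.
p = 10/48 = 0.208333.
d = −0.75 · ln(1 − (4/3)·0.208333) = −0.75 · ln(0.722223) = −0.75 · (-0.325421) = 0.2441.

0.2441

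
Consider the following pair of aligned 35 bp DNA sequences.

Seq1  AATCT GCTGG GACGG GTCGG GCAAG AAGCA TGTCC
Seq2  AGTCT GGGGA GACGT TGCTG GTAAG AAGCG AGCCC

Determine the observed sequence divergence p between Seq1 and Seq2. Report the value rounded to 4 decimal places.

Differing sites — 2:A/G; 7:C/G; 8:T/G; 10:G/A; 15:G/T; 16:G/T; 17:T/G; 19:G/T; 22:C/T; 30:A/G; 31:T/A; 33:T/C.
There are 12 differences over 35 sites, so p = 12/35 = 0.3429.

0.3429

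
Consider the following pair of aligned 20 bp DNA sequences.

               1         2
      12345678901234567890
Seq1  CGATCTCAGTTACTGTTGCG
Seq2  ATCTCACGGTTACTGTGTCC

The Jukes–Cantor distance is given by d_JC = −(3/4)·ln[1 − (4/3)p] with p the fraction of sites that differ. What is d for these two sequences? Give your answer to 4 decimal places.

The sequences differ at positions 1 (C/A), 2 (G/T), 3 (A/C), 6 (T/A), 8 (A/G), 17 (T/G), 18 (G/T), 20 (G/C).
p = 8/20 = 0.400000.
d = −0.75 · ln(1 − (4/3)·0.400000) = −0.75 · ln(0.466667) = −0.75 · (-0.762139) = 0.5716.

0.5716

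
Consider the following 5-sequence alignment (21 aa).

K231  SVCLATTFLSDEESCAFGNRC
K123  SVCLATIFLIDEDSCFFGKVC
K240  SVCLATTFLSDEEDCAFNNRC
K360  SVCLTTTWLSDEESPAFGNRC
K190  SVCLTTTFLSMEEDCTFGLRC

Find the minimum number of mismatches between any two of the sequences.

2

Pairwise Hamming distances:
  K231 vs K123: 6
  K231 vs K240: 2
  K231 vs K360: 3
  K231 vs K190: 5
  K123 vs K240: 8
  K123 vs K360: 9
  K123 vs K190: 9
  K240 vs K360: 5
  K240 vs K190: 5
  K360 vs K190: 6
The smallest is 2, between K231 and K240.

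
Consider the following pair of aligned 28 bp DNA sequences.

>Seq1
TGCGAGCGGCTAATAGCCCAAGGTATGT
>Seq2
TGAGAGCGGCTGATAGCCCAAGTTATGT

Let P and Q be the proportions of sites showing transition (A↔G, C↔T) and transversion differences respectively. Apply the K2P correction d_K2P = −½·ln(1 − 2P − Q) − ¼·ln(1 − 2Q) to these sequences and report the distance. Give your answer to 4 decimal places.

0.1156

The sequences differ at positions 3 (C/A, transversion), 12 (A/G, transition), 23 (G/T, transversion).
Of the 3 differences, 1 transition and 2 transversions over 28 sites: P = 1/28 = 0.035714, Q = 2/28 = 0.071429.
d = −0.5·ln(0.857143) − 0.25·ln(0.857142) = −0.5·(-0.154151) − 0.25·(-0.154152) = 0.1156.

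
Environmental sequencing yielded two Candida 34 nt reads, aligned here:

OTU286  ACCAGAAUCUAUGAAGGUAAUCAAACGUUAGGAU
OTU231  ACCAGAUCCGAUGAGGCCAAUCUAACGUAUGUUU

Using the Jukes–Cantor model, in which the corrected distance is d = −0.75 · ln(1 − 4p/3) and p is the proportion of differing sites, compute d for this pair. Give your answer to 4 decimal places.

Mismatches occur at site 7 (A→U), site 8 (U→C), site 10 (U→G), site 15 (A→G), site 17 (G→C), site 18 (U→C), site 23 (A→U), site 29 (U→A), site 30 (A→U), site 32 (G→U), site 33 (A→U).
p = 11/34 = 0.323529.
d = −0.75 · ln(1 − (4/3)·0.323529) = −0.75 · ln(0.568628) = −0.75 · (-0.564529) = 0.4234.

0.4234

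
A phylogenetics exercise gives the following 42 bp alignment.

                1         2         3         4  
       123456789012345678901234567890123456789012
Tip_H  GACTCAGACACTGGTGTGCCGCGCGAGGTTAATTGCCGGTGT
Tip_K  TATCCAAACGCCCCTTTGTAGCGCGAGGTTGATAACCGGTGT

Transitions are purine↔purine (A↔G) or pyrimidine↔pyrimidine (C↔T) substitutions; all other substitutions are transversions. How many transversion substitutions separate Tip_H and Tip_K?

6

The sequences differ at positions 1 (G/T, transversion), 3 (C/T, transition), 4 (T/C, transition), 7 (G/A, transition), 10 (A/G, transition), 12 (T/C, transition), 13 (G/C, transversion), 14 (G/C, transversion), 16 (G/T, transversion), 19 (C/T, transition), 20 (C/A, transversion), 31 (A/G, transition), 34 (T/A, transversion), 35 (G/A, transition).
Of the 14 differences, 8 transitions and 6 transversions, so the answer is 6.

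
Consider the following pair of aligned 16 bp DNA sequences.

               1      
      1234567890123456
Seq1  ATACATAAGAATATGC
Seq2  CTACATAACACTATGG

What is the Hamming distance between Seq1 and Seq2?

4

Differing sites — 1:A/C; 9:G/C; 11:A/C; 16:C/G.
That gives 4 mismatches out of 16 aligned sites, so the Hamming distance is 4.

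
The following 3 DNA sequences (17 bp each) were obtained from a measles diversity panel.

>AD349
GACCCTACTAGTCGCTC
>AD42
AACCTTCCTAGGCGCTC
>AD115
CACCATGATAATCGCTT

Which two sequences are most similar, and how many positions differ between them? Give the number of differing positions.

4

Pairwise Hamming distances:
  AD349 vs AD42: 4
  AD349 vs AD115: 6
  AD42 vs AD115: 7
The smallest is 4, between AD349 and AD42.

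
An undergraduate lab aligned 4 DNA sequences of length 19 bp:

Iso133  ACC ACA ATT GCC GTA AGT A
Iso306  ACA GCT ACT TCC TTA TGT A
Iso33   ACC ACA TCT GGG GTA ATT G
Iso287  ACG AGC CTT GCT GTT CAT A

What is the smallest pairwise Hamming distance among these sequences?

6

Pairwise Hamming distances:
  Iso133 vs Iso306: 7
  Iso133 vs Iso33: 6
  Iso133 vs Iso287: 8
  Iso306 vs Iso33: 11
  Iso306 vs Iso287: 12
  Iso33 vs Iso287: 11
The smallest is 6, between Iso133 and Iso33.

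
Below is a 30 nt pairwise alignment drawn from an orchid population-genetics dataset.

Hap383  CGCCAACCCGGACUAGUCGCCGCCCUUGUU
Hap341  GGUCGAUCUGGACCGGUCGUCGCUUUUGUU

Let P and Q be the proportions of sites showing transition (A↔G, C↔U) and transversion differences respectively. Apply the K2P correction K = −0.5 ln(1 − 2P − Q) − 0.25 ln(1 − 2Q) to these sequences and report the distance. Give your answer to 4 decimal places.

0.5189

Mismatches occur at site 1 (C/G, transversion), site 3 (C/U, transition), site 5 (A/G, transition), site 7 (C/U, transition), site 9 (C/U, transition), site 14 (U/C, transition), site 15 (A/G, transition), site 20 (C/U, transition), site 24 (C/U, transition), site 25 (C/U, transition).
Of the 10 differences, 9 transitions and 1 transversion over 30 sites: P = 9/30 = 0.300000, Q = 1/30 = 0.033333.
d = −0.5·ln(0.366667) − 0.25·ln(0.933334) = −0.5·(-1.003301) − 0.25·(-0.068992) = 0.5189.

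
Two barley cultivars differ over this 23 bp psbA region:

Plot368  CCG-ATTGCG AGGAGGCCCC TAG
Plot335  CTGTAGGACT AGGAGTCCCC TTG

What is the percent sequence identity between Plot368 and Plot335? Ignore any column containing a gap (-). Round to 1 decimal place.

68.2%

Excluding the 1 gap column leaves 22 comparable sites.
Differing sites — 2:C/T; 6:T/G; 7:T/G; 8:G/A; 10:G/T; 16:G/T; 22:A/T.
15 of the 22 comparable sites match, so the percent identity is 15/22 × 100 = 68.2%.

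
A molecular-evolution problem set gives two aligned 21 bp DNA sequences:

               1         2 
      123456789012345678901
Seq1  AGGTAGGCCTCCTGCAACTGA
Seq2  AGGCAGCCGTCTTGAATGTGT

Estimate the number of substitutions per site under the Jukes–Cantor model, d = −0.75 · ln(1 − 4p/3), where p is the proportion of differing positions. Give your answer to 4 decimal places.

0.5319

The sequences differ at positions 4 (T/C), 7 (G/C), 9 (C/G), 12 (C/T), 15 (C/A), 17 (A/T), 18 (C/G), 21 (A/T).
p = 8/21 = 0.380952.
d = −0.75 · ln(1 − (4/3)·0.380952) = −0.75 · ln(0.492064) = −0.75 · (-0.709146) = 0.5319.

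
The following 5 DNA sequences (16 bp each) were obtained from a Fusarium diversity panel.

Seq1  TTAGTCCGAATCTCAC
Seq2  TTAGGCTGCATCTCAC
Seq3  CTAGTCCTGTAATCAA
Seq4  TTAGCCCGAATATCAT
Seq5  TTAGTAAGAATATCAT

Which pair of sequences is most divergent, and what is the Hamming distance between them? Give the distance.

9

Pairwise Hamming distances:
  Seq1 vs Seq2: 3
  Seq1 vs Seq3: 7
  Seq1 vs Seq4: 3
  Seq1 vs Seq5: 4
  Seq2 vs Seq3: 9
  Seq2 vs Seq4: 5
  Seq2 vs Seq5: 6
  Seq3 vs Seq4: 7
  Seq3 vs Seq5: 8
  Seq4 vs Seq5: 3
The largest is 9, between Seq2 and Seq3.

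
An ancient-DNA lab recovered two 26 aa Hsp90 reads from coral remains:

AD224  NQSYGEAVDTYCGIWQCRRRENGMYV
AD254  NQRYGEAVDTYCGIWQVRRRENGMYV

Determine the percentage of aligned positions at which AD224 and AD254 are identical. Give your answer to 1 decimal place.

92.3%

Mismatches occur at site 3 (S/R), site 17 (C/V).
24 of the 26 sites match, so the percent identity is 24/26 × 100 = 92.3%.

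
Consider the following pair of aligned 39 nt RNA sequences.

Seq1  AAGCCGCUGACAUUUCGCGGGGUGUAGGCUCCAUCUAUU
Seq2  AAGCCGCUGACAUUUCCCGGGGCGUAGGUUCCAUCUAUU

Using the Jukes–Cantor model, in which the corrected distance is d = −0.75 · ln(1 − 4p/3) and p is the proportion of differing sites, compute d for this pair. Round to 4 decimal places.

The sequences differ at positions 17 (G/C), 23 (U/C), 29 (C/U).
p = 3/39 = 0.076923.
d = −0.75 · ln(1 − (4/3)·0.076923) = −0.75 · ln(0.897436) = −0.75 · (-0.108213) = 0.0812.

0.0812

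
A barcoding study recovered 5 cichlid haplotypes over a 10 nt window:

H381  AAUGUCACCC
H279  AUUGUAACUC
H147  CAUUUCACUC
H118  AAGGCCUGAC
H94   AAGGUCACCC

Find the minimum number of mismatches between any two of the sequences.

Pairwise Hamming distances:
  H381 vs H279: 3
  H381 vs H147: 3
  H381 vs H118: 5
  H381 vs H94: 1
  H279 vs H147: 4
  H279 vs H118: 7
  H279 vs H94: 4
  H147 vs H118: 7
  H147 vs H94: 4
  H118 vs H94: 4
The smallest is 1, between H381 and H94.

1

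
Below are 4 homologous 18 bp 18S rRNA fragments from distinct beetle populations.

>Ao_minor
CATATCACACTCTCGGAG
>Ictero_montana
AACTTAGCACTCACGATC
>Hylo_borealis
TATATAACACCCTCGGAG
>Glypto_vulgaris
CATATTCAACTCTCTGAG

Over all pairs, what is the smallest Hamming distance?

Pairwise Hamming distances:
  Ao_minor vs Ictero_montana: 9
  Ao_minor vs Hylo_borealis: 3
  Ao_minor vs Glypto_vulgaris: 4
  Ictero_montana vs Hylo_borealis: 9
  Ictero_montana vs Glypto_vulgaris: 11
  Hylo_borealis vs Glypto_vulgaris: 6
The smallest is 3, between Ao_minor and Hylo_borealis.

3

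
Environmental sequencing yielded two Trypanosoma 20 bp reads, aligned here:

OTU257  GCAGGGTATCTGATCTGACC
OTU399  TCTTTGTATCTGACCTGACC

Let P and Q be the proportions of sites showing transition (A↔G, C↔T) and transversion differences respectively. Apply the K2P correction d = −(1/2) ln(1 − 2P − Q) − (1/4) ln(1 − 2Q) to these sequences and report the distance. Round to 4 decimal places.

The sequences differ at positions 1 (G/T, transversion), 3 (A/T, transversion), 4 (G/T, transversion), 5 (G/T, transversion), 14 (T/C, transition).
Of the 5 differences, 1 transition and 4 transversions over 20 sites: P = 1/20 = 0.050000, Q = 4/20 = 0.200000.
d = −0.5·ln(0.700000) − 0.25·ln(0.600000) = −0.5·(-0.356675) − 0.25·(-0.510826) = 0.3060.

0.3060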